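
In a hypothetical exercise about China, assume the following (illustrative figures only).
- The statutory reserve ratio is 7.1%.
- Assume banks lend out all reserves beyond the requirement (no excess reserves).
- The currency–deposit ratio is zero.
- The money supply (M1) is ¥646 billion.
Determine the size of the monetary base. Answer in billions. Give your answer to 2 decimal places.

¥45.87 billion

With no currency drain and no excess reserves, the money multiplier is m = 1/rr = 1/0.071 ≈ 14.084507.
The monetary base is MB = M / m = 646 / 14.084507 ≈ 45.866 billion.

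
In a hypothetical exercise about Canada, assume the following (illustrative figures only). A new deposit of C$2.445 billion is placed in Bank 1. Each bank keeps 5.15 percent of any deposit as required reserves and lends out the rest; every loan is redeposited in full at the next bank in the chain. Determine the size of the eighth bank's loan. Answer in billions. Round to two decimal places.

Each bank lends a fraction (1 − rr) = 0.9485 of the deposit it receives, so Bank 8 receives 2.445·0.9485^7 and lends 2.445·0.9485^8 ≈ 1.6017 billion.

C$1.60 billion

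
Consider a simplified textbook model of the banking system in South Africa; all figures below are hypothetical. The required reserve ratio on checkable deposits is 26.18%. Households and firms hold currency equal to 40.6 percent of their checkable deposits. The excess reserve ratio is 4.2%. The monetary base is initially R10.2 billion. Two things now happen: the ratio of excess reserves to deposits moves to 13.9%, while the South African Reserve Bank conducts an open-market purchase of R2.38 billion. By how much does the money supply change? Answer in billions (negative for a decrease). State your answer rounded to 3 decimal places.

R1.718 billion

Before: m₁ = (1 + 0.406) / (0.2618 + 0.042 + 0.406) ≈ 1.980840, MB₁ = 10.2, so M₁ = 1.980840 × 10.2 ≈ 20.2046 billion.
After: m₂ = (1 + 0.406) / (0.2618 + 0.139 + 0.406) ≈ 1.742687, MB₂ = 10.2 + 2.38 = 12.58, so M₂ = 1.742687 × 12.58 ≈ 21.923 billion.
ΔM = M₂ − M₁ = 21.923 − 20.2046 = 1.7184 billion.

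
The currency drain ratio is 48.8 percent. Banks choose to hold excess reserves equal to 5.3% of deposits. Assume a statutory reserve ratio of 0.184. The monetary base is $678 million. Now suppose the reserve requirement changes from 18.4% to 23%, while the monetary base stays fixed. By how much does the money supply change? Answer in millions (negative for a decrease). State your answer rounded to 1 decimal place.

Initially m₁ = (1 + 0.488) / (0.184 + 0.053 + 0.488) ≈ 2.05241, so M₁ = 2.05241 × 678 ≈ 1391.534 million.
After the change m₂ = (1 + 0.488) / (0.23 + 0.053 + 0.488) ≈ 1.92996, so M₂ = 1.92996 × 678 ≈ 1308.5129 million.
ΔM = M₂ − M₁ = 1308.5129 − 1391.534 = -83.0211 million.

-83.0 million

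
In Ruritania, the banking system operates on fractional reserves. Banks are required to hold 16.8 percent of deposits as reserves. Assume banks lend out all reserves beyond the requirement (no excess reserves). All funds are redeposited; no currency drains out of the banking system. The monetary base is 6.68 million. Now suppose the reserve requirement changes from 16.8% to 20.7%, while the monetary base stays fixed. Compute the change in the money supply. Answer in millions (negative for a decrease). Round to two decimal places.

-7.49 million

Initially m₁ = 1 / (0.168) ≈ 5.9524, so M₁ = 5.9524 × 6.68 ≈ 39.762 million.
After the change m₂ = 1 / (0.207) ≈ 4.8309, so M₂ = 4.8309 × 6.68 ≈ 32.2704 million.
ΔM = M₂ − M₁ = 32.2704 − 39.762 = -7.4916 million.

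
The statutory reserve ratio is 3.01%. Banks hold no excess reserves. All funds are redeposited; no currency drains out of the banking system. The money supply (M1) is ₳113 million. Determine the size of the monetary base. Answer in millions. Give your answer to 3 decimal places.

₳3.401 million

With no currency drain and no excess reserves, the money multiplier is m = 1/rr = 1/0.0301 ≈ 33.2225914.
The monetary base is MB = M / m = 113 / 33.2225914 ≈ 3.4013 million.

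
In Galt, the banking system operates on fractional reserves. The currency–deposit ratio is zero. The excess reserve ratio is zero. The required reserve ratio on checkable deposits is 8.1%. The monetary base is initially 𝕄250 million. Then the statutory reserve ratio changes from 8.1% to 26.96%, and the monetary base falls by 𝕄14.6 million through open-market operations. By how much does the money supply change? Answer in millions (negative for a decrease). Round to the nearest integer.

-2213 million

Before: m₁ = 1 / (0.081) ≈ 12.3457, MB₁ = 250, so M₁ = 12.3457 × 250 = 3086.425 million.
After: m₂ = 1 / (0.2696) ≈ 3.7092, MB₂ = 250 − 14.6 = 235.4, so M₂ = 3.7092 × 235.4 ≈ 873.1457 million.
ΔM = M₂ − M₁ = 873.1457 − 3086.425 = -2213.2793 million.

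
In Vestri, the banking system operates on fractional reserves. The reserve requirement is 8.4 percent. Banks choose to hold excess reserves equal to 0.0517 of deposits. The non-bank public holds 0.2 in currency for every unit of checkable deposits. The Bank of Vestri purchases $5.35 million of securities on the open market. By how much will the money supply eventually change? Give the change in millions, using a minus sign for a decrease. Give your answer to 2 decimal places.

$19.12 million

The money multiplier is m = (1 + c) / (rr + e + c) = (1 + 0.2) / (0.084 + 0.0517 + 0.2) ≈ 3.5746.
The purchase adds 5.35 million of base, so ΔM = m × ΔMB = 3.5746 × (+5.35) ≈ 19.1241 million.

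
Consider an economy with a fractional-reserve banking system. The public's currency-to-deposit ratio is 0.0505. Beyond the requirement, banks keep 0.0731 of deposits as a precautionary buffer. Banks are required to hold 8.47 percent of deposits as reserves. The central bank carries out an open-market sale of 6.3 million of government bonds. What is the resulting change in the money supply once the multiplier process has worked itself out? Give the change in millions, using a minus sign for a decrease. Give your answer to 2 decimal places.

-31.77 million

The money multiplier is m = (1 + c) / (rr + e + c) = (1 + 0.0505) / (0.0847 + 0.0731 + 0.0505) ≈ 5.0432.
The sale removes 6.3 million of base, so ΔM = m × ΔMB = 5.0432 × (−6.3) ≈ -31.7722 million.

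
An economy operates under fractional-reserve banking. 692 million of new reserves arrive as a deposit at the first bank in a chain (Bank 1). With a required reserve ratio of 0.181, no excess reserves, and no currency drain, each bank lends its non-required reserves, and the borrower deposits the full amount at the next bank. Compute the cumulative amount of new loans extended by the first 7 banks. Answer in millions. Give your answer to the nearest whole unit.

2357 million

Bank i lends (1 − rr)^i of the original deposit: Bank 1 lends 692·0.8190 = 566.7480, Bank 2 lends 692·0.8190² ≈ 464.1666, and so on.
Summing a geometric series: total = 692·[0.8190·(1 − 0.8190^7) / (1 − 0.8190)] ≈ 2357.2797 million.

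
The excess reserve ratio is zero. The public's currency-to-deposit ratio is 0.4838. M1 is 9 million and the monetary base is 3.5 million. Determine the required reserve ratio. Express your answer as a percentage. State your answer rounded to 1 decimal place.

9.3%

Using m = M/MB = 9/3.5 ≈ 2.571429. Since m = (1 + c)/(c + rr + e), the denominator satisfies c + rr + e = (1 + c)/m = (1 + 0.4838) / 2.571429 ≈ 0.577033.
With c = 0.4838 and e = 0, the required reserve ratio is 0.577033 − 0.4838 − 0 = 0.093233.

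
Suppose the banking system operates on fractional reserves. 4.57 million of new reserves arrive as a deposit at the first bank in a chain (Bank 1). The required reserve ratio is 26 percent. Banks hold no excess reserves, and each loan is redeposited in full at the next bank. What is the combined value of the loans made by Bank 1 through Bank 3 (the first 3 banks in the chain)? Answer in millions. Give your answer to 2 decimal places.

Bank i lends (1 − rr)^i of the original deposit: Bank 1 lends 4.57·0.7400 = 3.3818, Bank 2 lends 4.57·0.7400² ≈ 2.5025, and so on.
Summing a geometric series: total = 4.57·[0.7400·(1 − 0.7400^3) / (1 − 0.7400)] ≈ 7.7362 million.

7.74 million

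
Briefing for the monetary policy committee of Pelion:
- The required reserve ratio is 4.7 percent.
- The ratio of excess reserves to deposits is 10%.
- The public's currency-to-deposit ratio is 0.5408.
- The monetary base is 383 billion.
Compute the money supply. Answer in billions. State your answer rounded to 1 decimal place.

858.0 billion

The money multiplier is m = (1 + c) / (rr + e + c) = (1 + 0.5408) / (0.047 + 0.1 + 0.5408) ≈ 2.24019.
So M = m × MB = 2.24019 × 383 ≈ 857.9928 billion.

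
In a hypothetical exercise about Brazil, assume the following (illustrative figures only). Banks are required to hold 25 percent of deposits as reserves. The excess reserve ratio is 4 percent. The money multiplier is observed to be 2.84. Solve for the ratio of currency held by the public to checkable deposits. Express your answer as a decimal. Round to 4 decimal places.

0.0959

Using m = 2.84. From m = (1 + c)/(c + rr + e), rearranging gives 1 + c = m·(c + rr + e), so c·(1 − m) = m·(rr + e) − 1.
Hence c = [m·(rr + e) − 1]/(1 − m) = [2.84 × (0.25 + 0.04) − 1] / (1 − 2.84) ≈ 0.095870.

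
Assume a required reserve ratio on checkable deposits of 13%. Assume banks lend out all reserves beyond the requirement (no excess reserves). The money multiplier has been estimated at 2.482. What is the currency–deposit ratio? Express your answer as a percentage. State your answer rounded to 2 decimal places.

45.70%

Using m = 2.482. From m = (1 + c)/(c + rr + e), rearranging gives 1 + c = m·(c + rr + e), so c·(1 − m) = m·(rr + e) − 1.
Hence c = [m·(rr + e) − 1]/(1 − m) = [2.482 × (0.13 + 0) − 1] / (1 − 2.482) ≈ 0.457045.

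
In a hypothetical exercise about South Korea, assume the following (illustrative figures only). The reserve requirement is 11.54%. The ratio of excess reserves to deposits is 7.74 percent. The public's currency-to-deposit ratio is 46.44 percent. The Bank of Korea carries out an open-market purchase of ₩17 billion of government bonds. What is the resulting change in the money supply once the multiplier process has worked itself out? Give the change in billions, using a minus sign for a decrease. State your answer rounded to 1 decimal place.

₩37.9 billion

The money multiplier is m = (1 + c) / (rr + e + c) = (1 + 0.4644) / (0.1154 + 0.0774 + 0.4644) ≈ 2.2282.
The purchase adds 17 billion of base, so ΔM = m × ΔMB = 2.2282 × (+17) = 37.8794 billion.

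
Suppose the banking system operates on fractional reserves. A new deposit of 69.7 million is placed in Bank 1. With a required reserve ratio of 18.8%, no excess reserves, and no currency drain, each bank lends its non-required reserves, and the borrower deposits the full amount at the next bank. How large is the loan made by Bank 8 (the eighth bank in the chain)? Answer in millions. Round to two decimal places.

Each bank lends a fraction (1 − rr) = 0.8120 of the deposit it receives, so Bank 8 receives 69.7·0.8120^7 and lends 69.7·0.8120^8 ≈ 13.1729 million.

13.17 million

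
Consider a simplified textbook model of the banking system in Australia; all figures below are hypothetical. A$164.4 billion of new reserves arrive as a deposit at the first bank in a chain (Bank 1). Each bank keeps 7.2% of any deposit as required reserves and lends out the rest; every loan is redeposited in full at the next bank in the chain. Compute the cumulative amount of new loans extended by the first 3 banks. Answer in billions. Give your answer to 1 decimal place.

A$425.5 billion

Bank i lends (1 − rr)^i of the original deposit: Bank 1 lends 164.4·0.9280 = 152.5632, Bank 2 lends 164.4·0.9280² ≈ 141.5786, and so on.
Summing a geometric series: total = 164.4·[0.9280·(1 − 0.9280^3) / (1 − 0.9280)] ≈ 425.5268 billion.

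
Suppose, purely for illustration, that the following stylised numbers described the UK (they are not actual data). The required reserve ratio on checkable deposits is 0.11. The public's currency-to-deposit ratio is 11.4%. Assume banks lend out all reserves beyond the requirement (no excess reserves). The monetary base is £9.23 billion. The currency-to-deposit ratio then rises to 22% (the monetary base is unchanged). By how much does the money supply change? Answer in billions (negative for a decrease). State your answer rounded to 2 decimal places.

-11.78 billion

Initially m₁ = (1 + 0.114) / (0.11 + 0.114) ≈ 4.9732, so M₁ = 4.9732 × 9.23 ≈ 45.9026 billion.
After the change m₂ = (1 + 0.22) / (0.11 + 0.22) ≈ 3.6970, so M₂ = 3.6970 × 9.23 ≈ 34.1233 billion.
ΔM = M₂ − M₁ = 34.1233 − 45.9026 = -11.7793 billion.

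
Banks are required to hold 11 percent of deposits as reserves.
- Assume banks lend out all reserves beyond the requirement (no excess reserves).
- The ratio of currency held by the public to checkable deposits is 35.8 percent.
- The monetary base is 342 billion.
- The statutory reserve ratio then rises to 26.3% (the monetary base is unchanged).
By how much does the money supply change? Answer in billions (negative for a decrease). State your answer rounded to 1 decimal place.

-244.5 billion

Initially m₁ = (1 + 0.358) / (0.11 + 0.358) ≈ 2.90171, so M₁ = 2.90171 × 342 ≈ 992.3848 billion.
After the change m₂ = (1 + 0.358) / (0.263 + 0.358) ≈ 2.18680, so M₂ = 2.18680 × 342 = 747.8856 billion.
ΔM = M₂ − M₁ = 747.8856 − 992.3848 = -244.4992 billion.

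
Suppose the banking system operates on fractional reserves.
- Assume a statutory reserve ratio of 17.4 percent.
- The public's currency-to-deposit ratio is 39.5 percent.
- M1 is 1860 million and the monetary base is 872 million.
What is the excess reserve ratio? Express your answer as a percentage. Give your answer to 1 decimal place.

8.5%

Using m = M/MB = 1860/872 ≈ 2.133028. Since m = (1 + c)/(c + rr + e), the denominator satisfies c + rr + e = (1 + c)/m = (1 + 0.395) / 2.133028 ≈ 0.654000.
With c = 0.395 and rr = 0.174, the excess reserve ratio is 0.654000 − 0.395 − 0.174 = 0.085.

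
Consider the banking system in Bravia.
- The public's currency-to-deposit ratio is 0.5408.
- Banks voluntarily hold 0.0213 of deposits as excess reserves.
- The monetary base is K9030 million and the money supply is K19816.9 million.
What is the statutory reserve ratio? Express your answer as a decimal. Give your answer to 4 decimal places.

0.1400

Using m = M/MB = 19816.9/9030 ≈ 2.194563. Since m = (1 + c)/(c + rr + e), the denominator satisfies c + rr + e = (1 + c)/m = (1 + 0.5408) / 2.194563 ≈ 0.702099.
With c = 0.5408 and e = 0.0213, the statutory reserve ratio is 0.702099 − 0.5408 − 0.0213 = 0.139999.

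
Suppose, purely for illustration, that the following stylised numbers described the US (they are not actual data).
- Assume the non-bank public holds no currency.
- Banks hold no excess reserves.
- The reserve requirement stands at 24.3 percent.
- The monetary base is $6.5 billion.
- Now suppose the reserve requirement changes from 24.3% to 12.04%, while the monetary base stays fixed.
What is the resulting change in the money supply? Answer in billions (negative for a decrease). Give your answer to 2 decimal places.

$27.24 billion

Initially m₁ = 1 / (0.243) ≈ 4.1152, so M₁ = 4.1152 × 6.5 = 26.7488 billion.
After the change m₂ = 1 / (0.1204) ≈ 8.3056, so M₂ = 8.3056 × 6.5 = 53.9864 billion.
ΔM = M₂ − M₁ = 53.9864 − 26.7488 = 27.2376 billion.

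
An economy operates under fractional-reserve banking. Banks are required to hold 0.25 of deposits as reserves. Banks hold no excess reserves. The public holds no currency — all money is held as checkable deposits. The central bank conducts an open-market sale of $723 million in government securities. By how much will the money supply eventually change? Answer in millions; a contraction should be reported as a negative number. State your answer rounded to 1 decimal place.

-2892.0 million

The simple money multiplier is m = 1/rr = 1/0.25 = 4.
An open-market sale reduces the monetary base by 723 million, so ΔM = m × ΔMB = 4 × (−723) = -2892 million.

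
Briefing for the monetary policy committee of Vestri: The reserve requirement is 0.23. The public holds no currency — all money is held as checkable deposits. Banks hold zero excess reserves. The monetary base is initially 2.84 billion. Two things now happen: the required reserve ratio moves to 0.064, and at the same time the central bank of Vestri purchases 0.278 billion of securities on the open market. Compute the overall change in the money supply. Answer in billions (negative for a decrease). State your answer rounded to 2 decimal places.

36.37 billion

Before: m₁ = 1 / (0.23) ≈ 4.3478, MB₁ = 2.84, so M₁ = 4.3478 × 2.84 ≈ 12.3478 billion.
After: m₂ = 1 / (0.064) = 15.6250, MB₂ = 2.84 + 0.278 = 3.118, so M₂ = 15.6250 × 3.118 ≈ 48.7188 billion.
ΔM = M₂ − M₁ = 48.7188 − 12.3478 = 36.371 billion.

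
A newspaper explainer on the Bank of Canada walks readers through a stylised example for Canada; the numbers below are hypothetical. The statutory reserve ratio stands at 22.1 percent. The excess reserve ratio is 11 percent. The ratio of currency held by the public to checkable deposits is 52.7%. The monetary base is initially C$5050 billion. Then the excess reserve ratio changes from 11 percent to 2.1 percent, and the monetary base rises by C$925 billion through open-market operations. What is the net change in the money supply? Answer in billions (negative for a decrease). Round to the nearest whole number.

C$2877 billion

Before: m₁ = (1 + 0.527) / (0.221 + 0.11 + 0.527) ≈ 1.77972, MB₁ = 5050, so M₁ = 1.77972 × 5050 = 8987.586 billion.
After: m₂ = (1 + 0.527) / (0.221 + 0.021 + 0.527) ≈ 1.98570, MB₂ = 5050 + 925 = 5975, so M₂ = 1.98570 × 5975 = 11864.5575 billion.
ΔM = M₂ − M₁ = 11864.5575 − 8987.586 = 2876.9715 billion.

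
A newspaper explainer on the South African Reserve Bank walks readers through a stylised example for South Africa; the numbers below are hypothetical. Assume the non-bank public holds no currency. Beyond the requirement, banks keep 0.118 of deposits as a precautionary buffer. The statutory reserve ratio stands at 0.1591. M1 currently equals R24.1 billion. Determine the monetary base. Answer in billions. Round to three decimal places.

The money multiplier is m = 1 / (rr + e) = 1 / (0.1591 + 0.118) ≈ 3.608805.
MB = M / m = 24.1 / 3.608805 ≈ 6.6781 billion.

R6.678 billion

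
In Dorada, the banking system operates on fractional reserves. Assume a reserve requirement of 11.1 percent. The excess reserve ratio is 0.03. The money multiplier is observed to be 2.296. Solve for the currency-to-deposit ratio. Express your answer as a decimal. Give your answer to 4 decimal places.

Using m = 2.296. From m = (1 + c)/(c + rr + e), rearranging gives 1 + c = m·(c + rr + e), so c·(1 − m) = m·(rr + e) − 1.
Hence c = [m·(rr + e) − 1]/(1 − m) = [2.296 × (0.111 + 0.03) − 1] / (1 − 2.296) ≈ 0.521809.

0.5218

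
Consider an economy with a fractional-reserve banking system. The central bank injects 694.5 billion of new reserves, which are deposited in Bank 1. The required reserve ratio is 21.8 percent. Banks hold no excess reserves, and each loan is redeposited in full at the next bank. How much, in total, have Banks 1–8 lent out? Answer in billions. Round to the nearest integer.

Bank i lends (1 − rr)^i of the original deposit: Bank 1 lends 694.5·0.7820 = 543.0990, Bank 2 lends 694.5·0.7820² ≈ 424.7034, and so on.
Summing a geometric series: total = 694.5·[0.7820·(1 − 0.7820^8) / (1 − 0.7820)] ≈ 2142.8811 billion.

2143 billion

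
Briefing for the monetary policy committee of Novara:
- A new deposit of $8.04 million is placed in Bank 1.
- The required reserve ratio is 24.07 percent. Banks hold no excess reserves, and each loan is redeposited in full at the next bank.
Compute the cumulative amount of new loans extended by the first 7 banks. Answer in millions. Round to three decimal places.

Bank i lends (1 − rr)^i of the original deposit: Bank 1 lends 8.04·0.7593 ≈ 6.1048, Bank 2 lends 8.04·0.7593² ≈ 4.6354, and so on.
Summing a geometric series: total = 8.04·[0.7593·(1 − 0.7593^7) / (1 − 0.7593)] ≈ 21.6721 million.

$21.672 million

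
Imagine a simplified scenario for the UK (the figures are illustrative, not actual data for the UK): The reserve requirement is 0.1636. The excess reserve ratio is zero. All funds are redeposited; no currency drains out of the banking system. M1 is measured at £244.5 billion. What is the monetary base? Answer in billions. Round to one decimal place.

With no currency drain and no excess reserves, the money multiplier is m = 1/rr = 1/0.1636 ≈ 6.11247.
The monetary base is MB = M / m = 244.5 / 6.11247 ≈ 40.0002 billion.

£40.0 billion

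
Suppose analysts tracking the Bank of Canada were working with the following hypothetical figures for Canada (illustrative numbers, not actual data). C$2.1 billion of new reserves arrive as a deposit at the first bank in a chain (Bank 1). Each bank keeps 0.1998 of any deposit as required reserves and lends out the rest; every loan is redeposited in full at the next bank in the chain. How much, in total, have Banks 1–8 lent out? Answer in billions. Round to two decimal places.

C$7.00 billion

Bank i lends (1 − rr)^i of the original deposit: Bank 1 lends 2.1·0.8002 ≈ 1.6804, Bank 2 lends 2.1·0.8002² ≈ 1.3447, and so on.
Summing a geometric series: total = 2.1·[0.8002·(1 − 0.8002^8) / (1 − 0.8002)] ≈ 6.9966 billion.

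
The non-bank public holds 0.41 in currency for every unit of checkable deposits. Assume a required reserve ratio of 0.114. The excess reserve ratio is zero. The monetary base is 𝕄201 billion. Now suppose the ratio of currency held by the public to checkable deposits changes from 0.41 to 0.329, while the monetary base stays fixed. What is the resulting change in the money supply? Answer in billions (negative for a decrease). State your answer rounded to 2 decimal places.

𝕄62.14 billion

Initially m₁ = (1 + 0.41) / (0.114 + 0.41) ≈ 2.690840, so M₁ = 2.690840 × 201 ≈ 540.8588 billion.
After the change m₂ = (1 + 0.329) / (0.114 + 0.329) = 3, so M₂ = 3 × 201 = 603 billion.
ΔM = M₂ − M₁ = 603 − 540.8588 = 62.1412 billion.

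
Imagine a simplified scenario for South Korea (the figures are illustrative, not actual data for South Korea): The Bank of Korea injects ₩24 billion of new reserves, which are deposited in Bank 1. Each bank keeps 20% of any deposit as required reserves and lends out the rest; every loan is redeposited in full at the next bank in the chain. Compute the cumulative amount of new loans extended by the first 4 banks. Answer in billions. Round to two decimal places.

Bank i lends (1 − rr)^i of the original deposit: Bank 1 lends 24·0.8000 = 19.2000, Bank 2 lends 24·0.8000² = 15.3600, and so on.
Summing a geometric series: total = 24·[0.8000·(1 − 0.8000^4) / (1 − 0.8000)] = 56.6784 billion.

₩56.68 billion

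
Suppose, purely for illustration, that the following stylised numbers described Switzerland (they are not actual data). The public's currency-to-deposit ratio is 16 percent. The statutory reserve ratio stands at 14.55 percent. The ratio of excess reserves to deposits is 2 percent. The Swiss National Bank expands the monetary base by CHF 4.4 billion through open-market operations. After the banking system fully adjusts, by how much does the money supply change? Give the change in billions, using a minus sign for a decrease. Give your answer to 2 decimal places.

CHF 15.68 billion

The money multiplier is m = (1 + c) / (rr + e + c) = (1 + 0.16) / (0.1455 + 0.02 + 0.16) ≈ 3.5637.
The purchase adds 4.4 billion of base, so ΔM = m × ΔMB = 3.5637 × (+4.4) ≈ 15.6803 billion.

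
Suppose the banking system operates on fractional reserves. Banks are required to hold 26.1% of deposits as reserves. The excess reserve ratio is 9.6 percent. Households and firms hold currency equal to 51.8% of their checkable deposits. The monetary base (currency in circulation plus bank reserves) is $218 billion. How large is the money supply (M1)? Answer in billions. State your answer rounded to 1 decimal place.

The money multiplier is m = (1 + c) / (rr + e + c) = (1 + 0.518) / (0.261 + 0.096 + 0.518) ≈ 1.73486.
So M = m × MB = 1.73486 × 218 ≈ 378.1995 billion.

$378.2 billion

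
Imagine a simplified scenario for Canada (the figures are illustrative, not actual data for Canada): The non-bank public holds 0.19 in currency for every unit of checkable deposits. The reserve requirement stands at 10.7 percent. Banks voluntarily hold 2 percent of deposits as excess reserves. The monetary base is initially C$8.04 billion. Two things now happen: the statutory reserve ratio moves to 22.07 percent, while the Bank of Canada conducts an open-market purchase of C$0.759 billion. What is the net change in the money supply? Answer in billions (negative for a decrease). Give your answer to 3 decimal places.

Before: m₁ = (1 + 0.19) / (0.107 + 0.02 + 0.19) ≈ 3.75394, MB₁ = 8.04, so M₁ = 3.75394 × 8.04 ≈ 30.1817 billion.
After: m₂ = (1 + 0.19) / (0.2207 + 0.02 + 0.19) ≈ 2.76294, MB₂ = 8.04 + 0.759 = 8.799, so M₂ = 2.76294 × 8.799 ≈ 24.3111 billion.
ΔM = M₂ − M₁ = 24.3111 − 30.1817 = -5.8706 billion.

-5.871 billion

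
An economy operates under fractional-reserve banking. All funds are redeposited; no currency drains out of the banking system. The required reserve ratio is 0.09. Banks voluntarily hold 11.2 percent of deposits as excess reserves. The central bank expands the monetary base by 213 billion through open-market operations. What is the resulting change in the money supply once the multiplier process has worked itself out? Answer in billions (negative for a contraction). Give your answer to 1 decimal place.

The money multiplier is m = 1 / (rr + e) = 1 / (0.09 + 0.112) ≈ 4.95050.
The purchase adds 213 billion of base, so ΔM = m × ΔMB = 4.95050 × (+213) = 1054.4565 billion.

1054.5 billion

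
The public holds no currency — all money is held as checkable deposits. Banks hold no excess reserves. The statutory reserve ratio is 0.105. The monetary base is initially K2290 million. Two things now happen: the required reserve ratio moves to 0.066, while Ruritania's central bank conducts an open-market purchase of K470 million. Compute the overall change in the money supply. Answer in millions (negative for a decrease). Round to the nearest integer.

Before: m₁ = 1 / (0.105) ≈ 9.52381, MB₁ = 2290, so M₁ = 9.52381 × 2290 = 21809.5249 million.
After: m₂ = 1 / (0.066) ≈ 15.15152, MB₂ = 2290 + 470 = 2760, so M₂ = 15.15152 × 2760 = 41818.1952 million.
ΔM = M₂ − M₁ = 41818.1952 − 21809.5249 = 20008.6703 million.

K20009 million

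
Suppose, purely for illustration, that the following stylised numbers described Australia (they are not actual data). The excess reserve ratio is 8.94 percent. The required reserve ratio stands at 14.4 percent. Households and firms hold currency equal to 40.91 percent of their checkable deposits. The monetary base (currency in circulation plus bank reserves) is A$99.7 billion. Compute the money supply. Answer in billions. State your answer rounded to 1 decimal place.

A$218.7 billion

The money multiplier is m = (1 + c) / (rr + e + c) = (1 + 0.4091) / (0.144 + 0.0894 + 0.4091) ≈ 2.1932.
So M = m × MB = 2.1932 × 99.7 ≈ 218.662 billion.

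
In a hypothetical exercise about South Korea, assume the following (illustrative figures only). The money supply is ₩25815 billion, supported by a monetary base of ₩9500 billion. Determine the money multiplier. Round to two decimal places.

The money multiplier is m = M / MB = 25815 / 9500 ≈ 2.71737.

2.72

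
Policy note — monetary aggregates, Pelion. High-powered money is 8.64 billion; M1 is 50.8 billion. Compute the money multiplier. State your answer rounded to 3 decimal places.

The money multiplier is m = M / MB = 50.8 / 8.64 ≈ 5.87963.

5.880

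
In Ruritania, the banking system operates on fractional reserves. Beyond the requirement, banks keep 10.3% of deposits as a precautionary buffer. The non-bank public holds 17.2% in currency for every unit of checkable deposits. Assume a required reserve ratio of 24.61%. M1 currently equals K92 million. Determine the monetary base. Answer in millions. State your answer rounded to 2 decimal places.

The money multiplier is m = (1 + c) / (rr + e + c) = (1 + 0.172) / (0.2461 + 0.103 + 0.172) ≈ 2.24909.
MB = M / m = 92 / 2.24909 ≈ 40.9054 million.

K40.91 million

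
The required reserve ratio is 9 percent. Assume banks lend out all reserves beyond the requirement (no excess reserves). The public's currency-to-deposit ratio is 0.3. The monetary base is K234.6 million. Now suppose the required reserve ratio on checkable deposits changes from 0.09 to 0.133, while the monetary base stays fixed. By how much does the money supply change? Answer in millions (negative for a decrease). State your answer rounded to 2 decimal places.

-77.66 million

Initially m₁ = (1 + 0.3) / (0.09 + 0.3) ≈ 3.333333, so M₁ = 3.333333 × 234.6 ≈ 781.9999 million.
After the change m₂ = (1 + 0.3) / (0.133 + 0.3) ≈ 3.002309, so M₂ = 3.002309 × 234.6 ≈ 704.3417 million.
ΔM = M₂ − M₁ = 704.3417 − 781.9999 = -77.6582 million.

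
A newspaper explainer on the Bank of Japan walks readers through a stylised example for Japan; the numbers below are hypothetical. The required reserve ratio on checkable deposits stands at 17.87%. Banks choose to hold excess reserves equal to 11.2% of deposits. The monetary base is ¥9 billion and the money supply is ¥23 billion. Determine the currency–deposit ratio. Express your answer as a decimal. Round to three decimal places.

0.165

Using m = M/MB = 23/9 ≈ 2.555556. From m = (1 + c)/(c + rr + e), rearranging gives 1 + c = m·(c + rr + e), so c·(1 − m) = m·(rr + e) − 1.
Hence c = [m·(rr + e) − 1]/(1 − m) = [2.555556 × (0.1787 + 0.112) − 1] / (1 − 2.555556) ≈ 0.165278.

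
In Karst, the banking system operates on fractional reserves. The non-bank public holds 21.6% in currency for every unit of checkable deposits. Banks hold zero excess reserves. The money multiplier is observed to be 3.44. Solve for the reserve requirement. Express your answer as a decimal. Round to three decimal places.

0.137

Using m = 3.44. Since m = (1 + c)/(c + rr + e), the denominator satisfies c + rr + e = (1 + c)/m = (1 + 0.216) / 3.44 ≈ 0.353488.
With c = 0.216 and e = 0, the reserve requirement is 0.353488 − 0.216 − 0 = 0.137488.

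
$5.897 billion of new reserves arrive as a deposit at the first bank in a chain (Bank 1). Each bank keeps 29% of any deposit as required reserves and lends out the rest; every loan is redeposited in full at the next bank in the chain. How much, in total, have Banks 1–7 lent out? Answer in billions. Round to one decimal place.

Bank i lends (1 − rr)^i of the original deposit: Bank 1 lends 5.897·0.7100 ≈ 4.1869, Bank 2 lends 5.897·0.7100² ≈ 2.9727, and so on.
Summing a geometric series: total = 5.897·[0.7100·(1 − 0.7100^7) / (1 − 0.7100)] ≈ 13.1244 billion.

$13.1 billion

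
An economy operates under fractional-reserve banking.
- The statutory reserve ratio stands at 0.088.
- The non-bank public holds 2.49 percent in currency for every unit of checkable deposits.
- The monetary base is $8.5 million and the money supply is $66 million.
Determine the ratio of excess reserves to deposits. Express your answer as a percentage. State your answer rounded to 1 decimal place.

Using m = M/MB = 66/8.5 ≈ 7.764706. Since m = (1 + c)/(c + rr + e), the denominator satisfies c + rr + e = (1 + c)/m = (1 + 0.0249) / 7.764706 ≈ 0.131995.
With c = 0.0249 and rr = 0.088, the ratio of excess reserves to deposits is 0.131995 − 0.0249 − 0.088 = 0.019095.

1.9%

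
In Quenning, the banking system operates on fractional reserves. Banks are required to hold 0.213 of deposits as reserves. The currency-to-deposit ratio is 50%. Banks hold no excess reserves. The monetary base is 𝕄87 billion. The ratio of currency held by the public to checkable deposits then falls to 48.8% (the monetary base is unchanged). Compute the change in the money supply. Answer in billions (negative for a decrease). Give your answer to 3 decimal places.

𝕄1.644 billion

Initially m₁ = (1 + 0.5) / (0.213 + 0.5) ≈ 2.103787, so M₁ = 2.103787 × 87 ≈ 183.0295 billion.
After the change m₂ = (1 + 0.488) / (0.213 + 0.488) ≈ 2.122682, so M₂ = 2.122682 × 87 ≈ 184.6733 billion.
ΔM = M₂ − M₁ = 184.6733 − 183.0295 = 1.6438 billion.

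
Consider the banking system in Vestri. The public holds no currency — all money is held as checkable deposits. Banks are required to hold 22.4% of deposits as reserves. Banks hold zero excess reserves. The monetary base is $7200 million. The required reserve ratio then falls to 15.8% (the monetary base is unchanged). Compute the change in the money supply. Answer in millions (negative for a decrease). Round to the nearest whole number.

$13427 million

Initially m₁ = 1 / (0.224) ≈ 4.46429, so M₁ = 4.46429 × 7200 = 32142.888 million.
After the change m₂ = 1 / (0.158) ≈ 6.32911, so M₂ = 6.32911 × 7200 = 45569.592 million.
ΔM = M₂ − M₁ = 45569.592 − 32142.888 = 13426.704 million.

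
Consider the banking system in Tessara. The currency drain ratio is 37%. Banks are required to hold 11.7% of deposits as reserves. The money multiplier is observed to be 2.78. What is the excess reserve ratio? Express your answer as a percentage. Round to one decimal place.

Using m = 2.78. Since m = (1 + c)/(c + rr + e), the denominator satisfies c + rr + e = (1 + c)/m = (1 + 0.37) / 2.78 ≈ 0.492806.
With c = 0.37 and rr = 0.117, the excess reserve ratio is 0.492806 − 0.37 − 0.117 = 0.005806.

0.6%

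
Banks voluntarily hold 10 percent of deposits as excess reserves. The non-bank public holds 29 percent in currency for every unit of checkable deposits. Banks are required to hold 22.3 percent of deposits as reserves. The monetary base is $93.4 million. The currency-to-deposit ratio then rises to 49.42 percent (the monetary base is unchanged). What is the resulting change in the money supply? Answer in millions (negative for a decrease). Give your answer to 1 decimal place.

Initially m₁ = (1 + 0.29) / (0.223 + 0.1 + 0.29) ≈ 2.1044, so M₁ = 2.1044 × 93.4 ≈ 196.551 million.
After the change m₂ = (1 + 0.4942) / (0.223 + 0.1 + 0.4942) ≈ 1.8284, so M₂ = 1.8284 × 93.4 ≈ 170.7726 million.
ΔM = M₂ − M₁ = 170.7726 − 196.551 = -25.7784 million.

-25.8 million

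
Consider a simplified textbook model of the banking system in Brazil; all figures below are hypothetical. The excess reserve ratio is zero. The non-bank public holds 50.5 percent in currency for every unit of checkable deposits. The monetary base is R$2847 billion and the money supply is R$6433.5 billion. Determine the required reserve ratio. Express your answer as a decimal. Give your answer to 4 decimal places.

Using m = M/MB = 6433.5/2847 ≈ 2.259747. Since m = (1 + c)/(c + rr + e), the denominator satisfies c + rr + e = (1 + c)/m = (1 + 0.505) / 2.259747 ≈ 0.666004.
With c = 0.505 and e = 0, the required reserve ratio is 0.666004 − 0.505 − 0 = 0.161004.

0.1610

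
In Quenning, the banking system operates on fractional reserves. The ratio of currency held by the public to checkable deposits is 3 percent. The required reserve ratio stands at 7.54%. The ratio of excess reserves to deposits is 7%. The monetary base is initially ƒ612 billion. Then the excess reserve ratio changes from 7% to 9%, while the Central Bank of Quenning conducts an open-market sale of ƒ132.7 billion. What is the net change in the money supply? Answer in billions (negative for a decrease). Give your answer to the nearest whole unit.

Before: m₁ = (1 + 0.03) / (0.0754 + 0.07 + 0.03) ≈ 5.8723, MB₁ = 612, so M₁ = 5.8723 × 612 = 3593.8476 billion.
After: m₂ = (1 + 0.03) / (0.0754 + 0.09 + 0.03) ≈ 5.2712, MB₂ = 612 − 132.7 = 479.3, so M₂ = 5.2712 × 479.3 ≈ 2526.4862 billion.
ΔM = M₂ − M₁ = 2526.4862 − 3593.8476 = -1067.3614 billion.

-1067 billion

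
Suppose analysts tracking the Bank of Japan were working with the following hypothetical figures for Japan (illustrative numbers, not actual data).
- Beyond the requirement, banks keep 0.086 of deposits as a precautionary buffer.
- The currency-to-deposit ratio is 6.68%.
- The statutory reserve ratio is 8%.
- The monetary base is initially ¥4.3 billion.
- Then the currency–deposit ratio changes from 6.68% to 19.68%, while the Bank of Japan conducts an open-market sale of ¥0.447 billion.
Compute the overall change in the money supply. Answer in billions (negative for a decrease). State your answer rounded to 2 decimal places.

Before: m₁ = (1 + 0.0668) / (0.08 + 0.086 + 0.0668) ≈ 4.5825, MB₁ = 4.3, so M₁ = 4.5825 × 4.3 ≈ 19.7047 billion.
After: m₂ = (1 + 0.1968) / (0.08 + 0.086 + 0.1968) ≈ 3.2988, MB₂ = 4.3 − 0.447 = 3.853, so M₂ = 3.2988 × 3.853 ≈ 12.7103 billion.
ΔM = M₂ − M₁ = 12.7103 − 19.7047 = -6.9944 billion.

-6.99 billion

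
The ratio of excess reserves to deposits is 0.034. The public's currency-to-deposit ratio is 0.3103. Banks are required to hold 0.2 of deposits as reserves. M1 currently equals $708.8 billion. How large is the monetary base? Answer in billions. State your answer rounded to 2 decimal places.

$294.44 billion

The money multiplier is m = (1 + c) / (rr + e + c) = (1 + 0.3103) / (0.2 + 0.034 + 0.3103) ≈ 2.407312.
MB = M / m = 708.8 / 2.407312 ≈ 294.4363 billion.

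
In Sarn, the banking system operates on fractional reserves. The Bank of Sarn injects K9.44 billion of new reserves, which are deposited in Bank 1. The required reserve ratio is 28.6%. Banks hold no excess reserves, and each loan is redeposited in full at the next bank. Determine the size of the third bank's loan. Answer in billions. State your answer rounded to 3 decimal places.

K3.436 billion

Each bank lends a fraction (1 − rr) = 0.7140 of the deposit it receives, so Bank 3 receives 9.44·0.7140^2 and lends 9.44·0.7140^3 ≈ 3.4361 billion.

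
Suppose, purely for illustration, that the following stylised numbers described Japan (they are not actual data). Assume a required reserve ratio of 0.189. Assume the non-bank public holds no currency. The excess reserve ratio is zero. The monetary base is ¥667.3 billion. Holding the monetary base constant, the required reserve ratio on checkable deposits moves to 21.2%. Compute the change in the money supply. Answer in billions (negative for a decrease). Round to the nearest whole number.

Initially m₁ = 1 / (0.189) ≈ 5.2910, so M₁ = 5.2910 × 667.3 = 3530.6843 billion.
After the change m₂ = 1 / (0.212) ≈ 4.7170, so M₂ = 4.7170 × 667.3 = 3147.6541 billion.
ΔM = M₂ − M₁ = 3147.6541 − 3530.6843 = -383.0302 billion.

-383 billion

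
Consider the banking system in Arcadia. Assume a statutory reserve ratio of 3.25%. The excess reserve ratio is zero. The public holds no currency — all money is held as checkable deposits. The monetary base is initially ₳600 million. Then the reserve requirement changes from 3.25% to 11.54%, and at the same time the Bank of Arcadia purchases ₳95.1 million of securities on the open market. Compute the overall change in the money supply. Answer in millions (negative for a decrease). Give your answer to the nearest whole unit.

Before: m₁ = 1 / (0.0325) ≈ 30.7692, MB₁ = 600, so M₁ = 30.7692 × 600 = 18461.52 million.
After: m₂ = 1 / (0.1154) ≈ 8.6655, MB₂ = 600 + 95.1 = 695.1, so M₂ = 8.6655 × 695.1 ≈ 6023.389 million.
ΔM = M₂ − M₁ = 6023.389 − 18461.52 = -12438.131 million.

-12438 million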